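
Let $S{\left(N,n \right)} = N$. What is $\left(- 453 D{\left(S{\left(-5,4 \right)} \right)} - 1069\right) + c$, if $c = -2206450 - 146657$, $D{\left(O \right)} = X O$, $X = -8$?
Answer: $-2372296$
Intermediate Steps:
$D{\left(O \right)} = - 8 O$
$c = -2353107$
$\left(- 453 D{\left(S{\left(-5,4 \right)} \right)} - 1069\right) + c = \left(- 453 \left(\left(-8\right) \left(-5\right)\right) - 1069\right) - 2353107 = \left(\left(-453\right) 40 - 1069\right) - 2353107 = \left(-18120 - 1069\right) - 2353107 = -19189 - 2353107 = -2372296$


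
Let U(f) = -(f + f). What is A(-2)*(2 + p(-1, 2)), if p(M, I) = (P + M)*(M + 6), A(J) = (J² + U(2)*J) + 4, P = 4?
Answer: 272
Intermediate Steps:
U(f) = -2*f
A(J) = 4 + J² - 4*J (A(J) = (J² + (-2*2)*J) + 4 = (J² - 4*J) + 4 = 4 + J² - 4*J)
p(M, I) = (4 + M)*(6 + M) (p(M, I) = (4 + M)*(M + 6) = (4 + M)*(6 + M))
A(-2)*(2 + p(-1, 2)) = (4 + (-2)² - 4*(-2))*(2 + (24 + (-1)² + 10*(-1))) = (4 + 4 + 8)*(2 + (24 + 1 - 10)) = 16*(2 + 15) = 16*17 = 272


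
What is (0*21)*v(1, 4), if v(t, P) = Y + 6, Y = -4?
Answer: 0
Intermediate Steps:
v(t, P) = 2 (v(t, P) = -4 + 6 = 2)
(0*21)*v(1, 4) = (0*21)*2 = 0*2 = 0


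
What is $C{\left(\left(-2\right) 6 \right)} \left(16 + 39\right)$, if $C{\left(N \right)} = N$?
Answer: $-660$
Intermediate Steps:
$C{\left(\left(-2\right) 6 \right)} \left(16 + 39\right) = \left(-2\right) 6 \left(16 + 39\right) = \left(-12\right) 55 = -660$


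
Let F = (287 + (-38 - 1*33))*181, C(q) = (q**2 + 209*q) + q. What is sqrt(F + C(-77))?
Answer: sqrt(28855) ≈ 169.87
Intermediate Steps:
C(q) = q**2 + 210*q
F = 39096 (F = (287 + (-38 - 33))*181 = (287 - 71)*181 = 216*181 = 39096)
sqrt(F + C(-77)) = sqrt(39096 - 77*(210 - 77)) = sqrt(39096 - 77*133) = sqrt(39096 - 10241) = sqrt(28855)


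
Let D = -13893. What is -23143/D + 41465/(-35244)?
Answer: 7259959/14837724 ≈ 0.48929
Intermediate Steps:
-23143/D + 41465/(-35244) = -23143/(-13893) + 41465/(-35244) = -23143*(-1/13893) + 41465*(-1/35244) = 23143/13893 - 41465/35244 = 7259959/14837724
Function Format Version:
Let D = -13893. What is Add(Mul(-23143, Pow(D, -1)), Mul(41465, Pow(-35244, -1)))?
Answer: Rational(7259959, 14837724) ≈ 0.48929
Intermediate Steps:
Add(Mul(-23143, Pow(D, -1)), Mul(41465, Pow(-35244, -1))) = Add(Mul(-23143, Pow(-13893, -1)), Mul(41465, Pow(-35244, -1))) = Add(Mul(-23143, Rational(-1, 13893)), Mul(41465, Rational(-1, 35244))) = Add(Rational(23143, 13893), Rational(-41465, 35244)) = Rational(7259959, 14837724)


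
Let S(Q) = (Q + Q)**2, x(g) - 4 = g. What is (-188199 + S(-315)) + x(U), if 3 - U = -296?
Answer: 209004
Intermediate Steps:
U = 299 (U = 3 - 1*(-296) = 3 + 296 = 299)
x(g) = 4 + g
S(Q) = 4*Q**2 (S(Q) = (2*Q)**2 = 4*Q**2)
(-188199 + S(-315)) + x(U) = (-188199 + 4*(-315)**2) + (4 + 299) = (-188199 + 4*99225) + 303 = (-188199 + 396900) + 303 = 208701 + 303 = 209004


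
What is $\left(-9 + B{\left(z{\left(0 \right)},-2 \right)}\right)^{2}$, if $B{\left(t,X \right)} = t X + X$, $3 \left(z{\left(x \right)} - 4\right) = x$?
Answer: $361$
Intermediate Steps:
$z{\left(x \right)} = 4 + \frac{x}{3}$
$B{\left(t,X \right)} = X + X t$ ($B{\left(t,X \right)} = X t + X = X + X t$)
$\left(-9 + B{\left(z{\left(0 \right)},-2 \right)}\right)^{2} = \left(-9 - 2 \left(1 + \left(4 + \frac{1}{3} \cdot 0\right)\right)\right)^{2} = \left(-9 - 2 \left(1 + \left(4 + 0\right)\right)\right)^{2} = \left(-9 - 2 \left(1 + 4\right)\right)^{2} = \left(-9 - 10\right)^{2} = \left(-19\right)^{2} = 361$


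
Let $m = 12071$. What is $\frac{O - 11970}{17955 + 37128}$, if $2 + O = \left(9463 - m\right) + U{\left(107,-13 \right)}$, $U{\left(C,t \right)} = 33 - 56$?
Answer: $- \frac{14603}{55083} \approx -0.26511$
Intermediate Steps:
$U{\left(C,t \right)} = -23$ ($U{\left(C,t \right)} = 33 - 56 = -23$)
$O = -2633$ ($O = -2 + \left(\left(9463 - 12071\right) - 23\right) = -2 - 2631 = -2633$)
$\frac{O - 11970}{17955 + 37128} = \frac{-2633 - 11970}{17955 + 37128} = - \frac{14603}{55083}$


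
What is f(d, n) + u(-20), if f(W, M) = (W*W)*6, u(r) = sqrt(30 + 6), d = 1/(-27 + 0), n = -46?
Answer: 1460/243 ≈ 6.0082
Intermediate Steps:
d = -1/27 (d = 1/(-27) = -1/27 ≈ -0.037037)
u(r) = 6 (u(r) = sqrt(36) = 6)
f(W, M) = 6*W**2 (f(W, M) = W**2*6 = 6*W**2)
f(d, n) + u(-20) = 6*(-1/27)**2 + 6 = 6*(1/729) + 6 = 2/243 + 6 = 1460/243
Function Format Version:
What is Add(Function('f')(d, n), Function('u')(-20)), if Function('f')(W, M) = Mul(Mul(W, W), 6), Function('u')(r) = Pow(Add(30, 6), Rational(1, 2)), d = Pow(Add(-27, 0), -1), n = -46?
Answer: Rational(1460, 243) ≈ 6.0082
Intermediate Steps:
d = Rational(-1, 27) (d = Pow(-27, -1) = Rational(-1, 27) ≈ -0.037037)
Function('u')(r) = 6 (Function('u')(r) = Pow(36, Rational(1, 2)) = 6)
Function('f')(W, M) = Mul(6, Pow(W, 2)) (Function('f')(W, M) = Mul(Pow(W, 2), 6) = Mul(6, Pow(W, 2)))
Add(Function('f')(d, n), Function('u')(-20)) = Add(Mul(6, Pow(Rational(-1, 27), 2)), 6) = Add(Mul(6, Rational(1, 729)), 6) = Add(Rational(2, 243), 6) = Rational(1460, 243)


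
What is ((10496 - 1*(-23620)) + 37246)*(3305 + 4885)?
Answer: 584454780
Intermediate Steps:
((10496 - 1*(-23620)) + 37246)*(3305 + 4885) = ((10496 + 23620) + 37246)*8190 = (34116 + 37246)*8190 = 71362*8190 = 584454780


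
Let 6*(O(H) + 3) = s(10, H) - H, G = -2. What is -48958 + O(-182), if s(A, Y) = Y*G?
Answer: -48870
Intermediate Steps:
s(A, Y) = -2*Y (s(A, Y) = Y*(-2) = -2*Y)
O(H) = -3 - H/2 (O(H) = -3 + (-2*H - H)/6 = -3 + (-3*H)/6 = -3 - H/2)
-48958 + O(-182) = -48958 + (-3 - ½*(-182)) = -48958 + (-3 + 91) = -48958 + 88 = -48870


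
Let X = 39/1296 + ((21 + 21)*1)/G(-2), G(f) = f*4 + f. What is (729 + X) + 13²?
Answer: 1930673/2160 ≈ 893.83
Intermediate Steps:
G(f) = 5*f (G(f) = 4*f + f = 5*f)
X = -9007/2160 (X = 39/1296 + ((21 + 21)*1)/((5*(-2))) = 39*(1/1296) + (42*1)/(-10) = 13/432 + 42*(-⅒) = 13/432 - 21/5 = -9007/2160 ≈ -4.1699)
(729 + X) + 13² = (729 - 9007/2160) + 13² = 1565633/2160 + 169 = 1930673/2160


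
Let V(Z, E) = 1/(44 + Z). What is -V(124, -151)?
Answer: -1/168 ≈ -0.0059524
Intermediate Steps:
-V(124, -151) = -1/(44 + 124) = -1/168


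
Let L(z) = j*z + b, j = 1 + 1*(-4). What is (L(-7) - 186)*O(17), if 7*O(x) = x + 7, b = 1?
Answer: -3936/7 ≈ -562.29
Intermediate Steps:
j = -3 (j = 1 - 4 = -3)
L(z) = 1 - 3*z (L(z) = -3*z + 1 = 1 - 3*z)
O(x) = 1 + x/7 (O(x) = (x + 7)/7 = (7 + x)/7 = 1 + x/7)
(L(-7) - 186)*O(17) = ((1 - 3*(-7)) - 186)*(1 + (⅐)*17) = ((1 + 21) - 186)*(1 + 17/7) = (22 - 186)*(24/7) = -164*24/7 = -3936/7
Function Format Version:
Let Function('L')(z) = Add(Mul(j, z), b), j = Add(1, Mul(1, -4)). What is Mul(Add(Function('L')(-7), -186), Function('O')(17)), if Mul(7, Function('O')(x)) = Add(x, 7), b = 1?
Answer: Rational(-3936, 7) ≈ -562.29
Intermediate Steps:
j = -3 (j = Add(1, -4) = -3)
Function('L')(z) = Add(1, Mul(-3, z)) (Function('L')(z) = Add(Mul(-3, z), 1) = Add(1, Mul(-3, z)))
Function('O')(x) = Add(1, Mul(Rational(1, 7), x)) (Function('O')(x) = Mul(Rational(1, 7), Add(x, 7)) = Mul(Rational(1, 7), Add(7, x)) = Add(1, Mul(Rational(1, 7), x)))
Mul(Add(Function('L')(-7), -186), Function('O')(17)) = Mul(Add(Add(1, Mul(-3, -7)), -186), Add(1, Mul(Rational(1, 7), 17))) = Mul(Add(Add(1, 21), -186), Add(1, Rational(17, 7))) = Mul(Add(22, -186), Rational(24, 7)) = Mul(-164, Rational(24, 7)) = Rational(-3936, 7)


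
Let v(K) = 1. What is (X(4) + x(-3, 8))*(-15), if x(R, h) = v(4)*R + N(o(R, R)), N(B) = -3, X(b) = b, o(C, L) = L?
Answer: 30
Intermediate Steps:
x(R, h) = -3 + R (x(R, h) = 1*R - 3 = R - 3 = -3 + R)
(X(4) + x(-3, 8))*(-15) = (4 + (-3 - 3))*(-15) = (4 - 6)*(-15) = -2*(-15) = 30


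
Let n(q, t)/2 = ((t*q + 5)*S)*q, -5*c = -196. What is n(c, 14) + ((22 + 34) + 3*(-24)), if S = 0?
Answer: -16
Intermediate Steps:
c = 196/5 (c = -⅕*(-196) = 196/5 ≈ 39.200)
n(q, t) = 0 (n(q, t) = 2*(((t*q + 5)*0)*q) = 2*(((q*t + 5)*0)*q) = 2*(((5 + q*t)*0)*q) = 2*(0*q) = 2*0 = 0)
n(c, 14) + ((22 + 34) + 3*(-24)) = 0 + ((22 + 34) + 3*(-24)) = 0 + (56 - 72) = 0 - 16 = -16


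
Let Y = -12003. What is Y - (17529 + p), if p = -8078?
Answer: -21454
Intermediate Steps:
Y - (17529 + p) = -12003 - (17529 - 8078) = -12003 - 1*9451 = -12003 - 9451 = -21454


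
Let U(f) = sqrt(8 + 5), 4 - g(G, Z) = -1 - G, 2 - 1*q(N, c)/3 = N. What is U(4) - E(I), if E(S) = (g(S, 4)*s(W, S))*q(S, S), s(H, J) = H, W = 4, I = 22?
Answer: 6480 + sqrt(13) ≈ 6483.6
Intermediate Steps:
q(N, c) = 6 - 3*N
g(G, Z) = 5 + G (g(G, Z) = 4 - (-1 - G) = 4 + (1 + G) = 5 + G)
E(S) = (6 - 3*S)*(20 + 4*S) (E(S) = ((5 + S)*4)*(6 - 3*S) = (20 + 4*S)*(6 - 3*S) = (6 - 3*S)*(20 + 4*S))
U(f) = sqrt(13)
U(4) - E(I) = sqrt(13) - (-12)*(-2 + 22)*(5 + 22) = sqrt(13) - (-12)*20*27 = sqrt(13) - 1*(-6480) = sqrt(13) + 6480 = 6480 + sqrt(13)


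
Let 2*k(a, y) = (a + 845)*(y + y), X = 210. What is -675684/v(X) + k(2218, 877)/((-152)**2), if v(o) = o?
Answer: -2507815071/808640 ≈ -3101.3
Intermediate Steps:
k(a, y) = y*(845 + a) (k(a, y) = ((a + 845)*(y + y))/2 = ((845 + a)*(2*y))/2 = (2*y*(845 + a))/2 = y*(845 + a))
-675684/v(X) + k(2218, 877)/((-152)**2) = -675684/210 + (877*(845 + 2218))/((-152)**2) = -675684*1/210 + (877*3063)/23104 = -112614/35 + 2686251*(1/23104) = -112614/35 + 2686251/23104 = -2507815071/808640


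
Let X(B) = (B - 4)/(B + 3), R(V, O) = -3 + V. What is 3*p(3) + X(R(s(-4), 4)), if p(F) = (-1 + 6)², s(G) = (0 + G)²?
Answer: 1209/16 ≈ 75.563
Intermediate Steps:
s(G) = G²
X(B) = (-4 + B)/(3 + B)
p(F) = 25 (p(F) = 5² = 25)
3*p(3) + X(R(s(-4), 4)) = 3*25 + (-4 + (-3 + (-4)²))/(3 + (-3 + (-4)²)) = 75 + (-4 + (-3 + 16))/(3 + (-3 + 16)) = 75 + (-4 + 13)/(3 + 13) = 75 + 9/16 = 1209/16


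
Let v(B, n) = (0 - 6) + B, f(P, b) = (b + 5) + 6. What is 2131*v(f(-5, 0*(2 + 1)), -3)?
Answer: 10655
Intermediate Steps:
f(P, b) = 11 + b (f(P, b) = (5 + b) + 6 = 11 + b)
v(B, n) = -6 + B
2131*v(f(-5, 0*(2 + 1)), -3) = 2131*(-6 + (11 + 0*(2 + 1))) = 2131*(-6 + (11 + 0*3)) = 2131*(-6 + (11 + 0)) = 2131*(-6 + 11) = 2131*5 = 10655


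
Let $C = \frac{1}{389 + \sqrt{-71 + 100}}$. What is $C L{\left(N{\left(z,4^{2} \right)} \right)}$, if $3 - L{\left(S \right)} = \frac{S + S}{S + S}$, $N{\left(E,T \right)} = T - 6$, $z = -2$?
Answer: $\frac{389}{75646} - \frac{\sqrt{29}}{75646} \approx 0.0050712$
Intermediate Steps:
$N{\left(E,T \right)} = -6 + T$ ($N{\left(E,T \right)} = T - 6 = -6 + T$)
$C = \frac{1}{389 + \sqrt{29}} \approx 0.0025356$
$L{\left(S \right)} = 2$ ($L{\left(S \right)} = 3 - \frac{S + S}{S + S} = 3 - \frac{2 S}{2 S} = 3 - 2 S \frac{1}{2 S} = 3 - 1 = 2$)
$C L{\left(N{\left(z,4^{2} \right)} \right)} = \left(\frac{389}{151292} - \frac{\sqrt{29}}{151292}\right) 2 = \frac{389}{75646} - \frac{\sqrt{29}}{75646}$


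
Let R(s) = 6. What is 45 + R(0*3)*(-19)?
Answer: -69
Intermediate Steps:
45 + R(0*3)*(-19) = 45 + 6*(-19) = 45 - 114 = -69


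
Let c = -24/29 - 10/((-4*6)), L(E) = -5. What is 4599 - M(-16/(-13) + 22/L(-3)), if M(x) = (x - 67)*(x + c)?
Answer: 6392546237/1470300 ≈ 4347.8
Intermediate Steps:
c = -143/348 (c = -24*1/29 - 10/(-24) = -24/29 - 10*(-1/24) = -24/29 + 5/12 = -143/348 ≈ -0.41092)
M(x) = (-67 + x)*(-143/348 + x) (M(x) = (x - 67)*(x - 143/348) = (-67 + x)*(-143/348 + x))
4599 - M(-16/(-13) + 22/L(-3)) = 4599 - (9581/348 + (-16/(-13) + 22/(-5))**2 - 23459*(-16/(-13) + 22/(-5))/348) = 4599 - (9581/348 + (-16*(-1/13) + 22*(-1/5))**2 - 23459*(-16*(-1/13) + 22*(-1/5))/348) = 4599 - (9581/348 + (16/13 - 22/5)**2 - 23459*(16/13 - 22/5)/348) = 4599 - (9581/348 + (-206/65)**2 - 23459/348*(-206/65)) = 4599 - (9581/348 + 42436/4225 + 2416277/11310) = 4599 - 1*369363463/1470300 = 4599 - 369363463/1470300 = 6392546237/1470300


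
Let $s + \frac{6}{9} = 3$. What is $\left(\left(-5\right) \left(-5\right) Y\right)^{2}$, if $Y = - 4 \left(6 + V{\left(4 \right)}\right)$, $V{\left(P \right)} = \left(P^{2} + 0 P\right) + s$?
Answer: $\frac{53290000}{9} \approx 5.9211 \cdot 10^{6}$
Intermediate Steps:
$s = \frac{7}{3}$ ($s = - \frac{2}{3} + 3 = \frac{7}{3} \approx 2.3333$)
$V{\left(P \right)} = \frac{7}{3} + P^{2}$ ($V{\left(P \right)} = \left(P^{2} + 0 P\right) + \frac{7}{3} = \left(P^{2} + 0\right) + \frac{7}{3} = P^{2} + \frac{7}{3} = \frac{7}{3} + P^{2}$)
$Y = - \frac{292}{3}$ ($Y = - 4 \left(6 + \left(\frac{7}{3} + 4^{2}\right)\right) = - 4 \left(6 + \left(\frac{7}{3} + 16\right)\right) = - 4 \left(6 + \frac{55}{3}\right) = \left(-4\right) \frac{73}{3} = - \frac{292}{3} \approx -97.333$)
$\left(\left(-5\right) \left(-5\right) Y\right)^{2} = \left(\left(-5\right) \left(-5\right) \left(- \frac{292}{3}\right)\right)^{2} = \left(25 \left(- \frac{292}{3}\right)\right)^{2} = \left(- \frac{7300}{3}\right)^{2} = \frac{53290000}{9}$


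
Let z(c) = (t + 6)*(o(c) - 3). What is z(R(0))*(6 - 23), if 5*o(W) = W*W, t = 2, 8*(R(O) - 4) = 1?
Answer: -2193/40 ≈ -54.825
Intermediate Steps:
R(O) = 33/8 (R(O) = 4 + (1/8)*1 = 4 + 1/8 = 33/8)
o(W) = W**2/5 (o(W) = (W*W)/5 = W**2/5)
z(c) = -24 + 8*c**2/5 (z(c) = (2 + 6)*(c**2/5 - 3) = 8*(-3 + c**2/5) = -24 + 8*c**2/5)
z(R(0))*(6 - 23) = (-24 + 8*(33/8)**2/5)*(6 - 23) = (-24 + (8/5)*(1089/64))*(-17) = (-24 + 1089/40)*(-17) = (129/40)*(-17) = -2193/40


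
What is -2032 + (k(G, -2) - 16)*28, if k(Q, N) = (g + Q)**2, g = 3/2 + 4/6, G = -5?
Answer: -20297/9 ≈ -2255.2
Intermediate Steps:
g = 13/6 (g = 3*(1/2) + 4*(1/6) = 3/2 + 2/3 = 13/6 ≈ 2.1667)
k(Q, N) = (13/6 + Q)**2
-2032 + (k(G, -2) - 16)*28 = -2032 + ((13 + 6*(-5))**2/36 - 16)*28 = -2032 + ((13 - 30)**2/36 - 16)*28 = -2032 + ((1/36)*(-17)**2 - 16)*28 = -2032 + ((1/36)*289 - 16)*28 = -2032 + (289/36 - 16)*28 = -2032 - 287/36*28 = -2032 - 2009/9 = -20297/9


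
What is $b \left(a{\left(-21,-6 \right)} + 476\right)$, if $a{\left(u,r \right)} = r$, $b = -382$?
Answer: $-179540$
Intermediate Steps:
$b \left(a{\left(-21,-6 \right)} + 476\right) = - 382 \left(-6 + 476\right) = \left(-382\right) 470 = -179540$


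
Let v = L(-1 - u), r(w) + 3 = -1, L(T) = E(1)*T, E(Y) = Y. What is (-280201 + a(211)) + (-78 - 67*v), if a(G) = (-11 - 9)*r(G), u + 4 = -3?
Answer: -280601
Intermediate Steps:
u = -7 (u = -4 - 3 = -7)
L(T) = T (L(T) = 1*T = T)
r(w) = -4 (r(w) = -3 - 1 = -4)
v = 6 (v = -1 - 1*(-7) = -1 + 7 = 6)
a(G) = 80 (a(G) = (-11 - 9)*(-4) = -20*(-4) = 80)
(-280201 + a(211)) + (-78 - 67*v) = (-280201 + 80) + (-78 - 67*6) = -280121 + (-78 - 402) = -280121 - 480 = -280601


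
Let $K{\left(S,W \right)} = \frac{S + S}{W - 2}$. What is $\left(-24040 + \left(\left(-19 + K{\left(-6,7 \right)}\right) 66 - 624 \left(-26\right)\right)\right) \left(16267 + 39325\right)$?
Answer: $- \frac{2565126064}{5} \approx -5.1303 \cdot 10^{8}$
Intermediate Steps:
$K{\left(S,W \right)} = \frac{2 S}{-2 + W}$
$\left(-24040 + \left(\left(-19 + K{\left(-6,7 \right)}\right) 66 - 624 \left(-26\right)\right)\right) \left(16267 + 39325\right) = \left(-24040 + \left(\left(-19 + 2 \left(-6\right) \frac{1}{-2 + 7}\right) 66 - 624 \left(-26\right)\right)\right) \left(16267 + 39325\right) = \left(-24040 + \left(\left(-19 + 2 \left(-6\right) \frac{1}{5}\right) 66 - -16224\right)\right) 55592 = \left(-24040 + \left(\left(-19 + 2 \left(-6\right) \frac{1}{5}\right) 66 + 16224\right)\right) 55592 = \left(-24040 + \left(\left(-19 - \frac{12}{5}\right) 66 + 16224\right)\right) 55592 = \left(-24040 + \left(\left(- \frac{107}{5}\right) 66 + 16224\right)\right) 55592 = \left(-24040 + \left(- \frac{7062}{5} + 16224\right)\right) 55592 = \left(-24040 + \frac{74058}{5}\right) 55592 = \left(- \frac{46142}{5}\right) 55592 = - \frac{2565126064}{5}$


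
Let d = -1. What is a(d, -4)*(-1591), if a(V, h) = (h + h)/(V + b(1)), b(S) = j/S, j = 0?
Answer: -12728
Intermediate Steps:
b(S) = 0 (b(S) = 0/S = 0)
a(V, h) = 2*h/V (a(V, h) = (h + h)/(V + 0) = (2*h)/V = 2*h/V)
a(d, -4)*(-1591) = (2*(-4)/(-1))*(-1591) = (2*(-4)*(-1))*(-1591) = 8*(-1591) = -12728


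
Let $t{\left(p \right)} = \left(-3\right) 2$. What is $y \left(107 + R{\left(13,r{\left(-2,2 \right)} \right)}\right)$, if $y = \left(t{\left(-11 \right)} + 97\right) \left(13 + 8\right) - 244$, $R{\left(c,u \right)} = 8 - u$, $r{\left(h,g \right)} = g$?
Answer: $188371$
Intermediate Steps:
$t{\left(p \right)} = -6$
$y = 1667$ ($y = \left(-6 + 97\right) \left(13 + 8\right) - 244 = 91 \cdot 21 - 244 = 1911 - 244 = 1667$)
$y \left(107 + R{\left(13,r{\left(-2,2 \right)} \right)}\right) = 1667 \left(107 + \left(8 - 2\right)\right) = 1667 \left(107 + 6\right) = 1667 \cdot 113 = 188371$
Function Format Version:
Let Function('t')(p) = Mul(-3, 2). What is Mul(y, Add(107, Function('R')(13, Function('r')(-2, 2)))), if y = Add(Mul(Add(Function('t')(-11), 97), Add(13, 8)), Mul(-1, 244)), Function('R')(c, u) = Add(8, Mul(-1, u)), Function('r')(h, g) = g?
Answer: 188371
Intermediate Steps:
Function('t')(p) = -6
y = 1667 (y = Add(Mul(Add(-6, 97), Add(13, 8)), Mul(-1, 244)) = Add(Mul(91, 21), -244) = Add(1911, -244) = 1667)
Mul(y, Add(107, Function('R')(13, Function('r')(-2, 2)))) = Mul(1667, Add(107, Add(8, Mul(-1, 2)))) = Mul(1667, Add(107, Add(8, -2))) = Mul(1667, Add(107, 6)) = Mul(1667, 113) = 188371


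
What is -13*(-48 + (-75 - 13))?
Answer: 1768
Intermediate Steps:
-13*(-48 + (-75 - 13)) = -13*(-48 - 88) = -13*(-136) = 1768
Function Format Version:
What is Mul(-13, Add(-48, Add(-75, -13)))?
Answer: 1768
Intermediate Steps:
Mul(-13, Add(-48, Add(-75, -13))) = Mul(-13, Add(-48, -88)) = Mul(-13, -136) = 1768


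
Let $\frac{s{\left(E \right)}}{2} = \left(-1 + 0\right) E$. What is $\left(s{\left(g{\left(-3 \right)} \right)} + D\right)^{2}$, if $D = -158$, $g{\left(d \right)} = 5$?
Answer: $28224$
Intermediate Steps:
$s{\left(E \right)} = - 2 E$ ($s{\left(E \right)} = 2 \left(-1 + 0\right) E = 2 \left(- E\right) = - 2 E$)
$\left(s{\left(g{\left(-3 \right)} \right)} + D\right)^{2} = \left(\left(-2\right) 5 - 158\right)^{2} = \left(-10 - 158\right)^{2} = \left(-168\right)^{2} = 28224$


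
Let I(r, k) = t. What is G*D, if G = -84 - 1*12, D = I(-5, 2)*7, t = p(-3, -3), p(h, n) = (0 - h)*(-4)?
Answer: 8064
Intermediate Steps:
p(h, n) = 4*h (p(h, n) = -h*(-4) = 4*h)
t = -12 (t = 4*(-3) = -12)
I(r, k) = -12
D = -84 (D = -12*7 = -84)
G = -96 (G = -84 - 12 = -96)
G*D = -96*(-84) = 8064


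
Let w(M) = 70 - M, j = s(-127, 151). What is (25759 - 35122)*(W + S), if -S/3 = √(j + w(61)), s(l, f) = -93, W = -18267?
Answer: 171033921 + 56178*I*√21 ≈ 1.7103e+8 + 2.5744e+5*I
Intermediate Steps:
j = -93
S = -6*I*√21 (S = -3*√(-93 + (70 - 1*61)) = -3*√(-93 + (70 - 61)) = -3*√(-93 + 9) = -6*I*√21 ≈ -27.495*I)
(25759 - 35122)*(W + S) = (25759 - 35122)*(-18267 - 6*I*√21) = -9363*(-18267 - 6*I*√21) = 171033921 + 56178*I*√21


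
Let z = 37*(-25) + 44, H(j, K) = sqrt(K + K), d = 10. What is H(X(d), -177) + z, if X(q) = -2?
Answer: -881 + I*sqrt(354) ≈ -881.0 + 18.815*I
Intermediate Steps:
H(j, K) = sqrt(2)*sqrt(K) (H(j, K) = sqrt(2*K) = sqrt(2)*sqrt(K))
z = -881 (z = -925 + 44 = -881)
H(X(d), -177) + z = sqrt(2)*sqrt(-177) - 881 = sqrt(2)*(I*sqrt(177)) - 881 = I*sqrt(354) - 881 = -881 + I*sqrt(354)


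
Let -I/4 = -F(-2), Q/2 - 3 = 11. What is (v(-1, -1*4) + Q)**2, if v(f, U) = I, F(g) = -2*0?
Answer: 784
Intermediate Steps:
Q = 28 (Q = 6 + 2*11 = 6 + 22 = 28)
F(g) = 0
I = 0 (I = -(-4)*0 = -4*0 = 0)
v(f, U) = 0
(v(-1, -1*4) + Q)**2 = (0 + 28)**2 = 28**2 = 784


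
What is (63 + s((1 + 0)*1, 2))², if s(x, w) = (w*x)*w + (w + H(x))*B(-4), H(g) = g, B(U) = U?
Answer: 3025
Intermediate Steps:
s(x, w) = -4*w - 4*x + x*w² (s(x, w) = (w*x)*w + (w + x)*(-4) = x*w² + (-4*w - 4*x) = -4*w - 4*x + x*w²)
(63 + s((1 + 0)*1, 2))² = (63 + (-4*2 - 4*(1 + 0) + ((1 + 0)*1)*2²))² = (63 + (-8 - 4 + (1*1)*4))² = (63 + (-8 - 4*1 + 1*4))² = (63 + (-8 - 4 + 4))² = (63 - 8)² = 55² = 3025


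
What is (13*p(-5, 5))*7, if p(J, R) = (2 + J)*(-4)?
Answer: 1092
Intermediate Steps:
p(J, R) = -8 - 4*J
(13*p(-5, 5))*7 = (13*(-8 - 4*(-5)))*7 = (13*(-8 + 20))*7 = (13*12)*7 = 156*7 = 1092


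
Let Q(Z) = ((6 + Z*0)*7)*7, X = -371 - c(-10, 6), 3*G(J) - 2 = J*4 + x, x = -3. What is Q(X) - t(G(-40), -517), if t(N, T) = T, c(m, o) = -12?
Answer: 811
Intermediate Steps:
G(J) = -⅓ + 4*J/3 (G(J) = ⅔ + (J*4 - 3)/3 = ⅔ + (4*J - 3)/3 = ⅔ + (-3 + 4*J)/3 = ⅔ + (-1 + 4*J/3) = -⅓ + 4*J/3)
X = -359 (X = -371 - 1*(-12) = -371 + 12 = -359)
Q(Z) = 294 (Q(Z) = ((6 + 0)*7)*7 = (6*7)*7 = 42*7 = 294)
Q(X) - t(G(-40), -517) = 294 - 1*(-517) = 294 + 517 = 811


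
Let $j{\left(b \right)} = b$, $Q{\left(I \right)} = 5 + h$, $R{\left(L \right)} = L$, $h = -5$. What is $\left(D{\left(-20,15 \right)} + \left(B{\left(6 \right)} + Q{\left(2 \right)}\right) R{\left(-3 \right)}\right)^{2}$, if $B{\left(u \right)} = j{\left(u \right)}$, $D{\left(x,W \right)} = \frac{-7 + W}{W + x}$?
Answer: $\frac{9604}{25} \approx 384.16$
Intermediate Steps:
$Q{\left(I \right)} = 0$ ($Q{\left(I \right)} = 5 - 5 = 0$)
$D{\left(x,W \right)} = \frac{-7 + W}{W + x}$
$B{\left(u \right)} = u$
$\left(D{\left(-20,15 \right)} + \left(B{\left(6 \right)} + Q{\left(2 \right)}\right) R{\left(-3 \right)}\right)^{2} = \left(\frac{-7 + 15}{15 - 20} + \left(6 + 0\right) \left(-3\right)\right)^{2} = \left(\frac{1}{-5} \cdot 8 + 6 \left(-3\right)\right)^{2} = \left(\left(- \frac{1}{5}\right) 8 - 18\right)^{2} = \left(- \frac{8}{5} - 18\right)^{2} = \left(- \frac{98}{5}\right)^{2} = \frac{9604}{25}$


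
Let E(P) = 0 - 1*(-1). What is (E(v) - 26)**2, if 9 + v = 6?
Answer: 625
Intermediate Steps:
v = -3 (v = -9 + 6 = -3)
E(P) = 1 (E(P) = 0 + 1 = 1)
(E(v) - 26)**2 = (1 - 26)**2 = (-25)**2 = 625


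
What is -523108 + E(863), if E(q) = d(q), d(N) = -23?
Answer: -523131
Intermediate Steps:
E(q) = -23
-523108 + E(863) = -523108 - 23 = -523131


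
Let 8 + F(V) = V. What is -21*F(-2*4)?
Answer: 336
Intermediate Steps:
F(V) = -8 + V
-21*F(-2*4) = -21*(-8 - 2*4) = -21*(-8 - 8) = -21*(-16) = 336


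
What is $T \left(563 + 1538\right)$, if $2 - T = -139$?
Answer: $296241$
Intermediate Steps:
$T = 141$ ($T = 2 - -139 = 2 + 139 = 141$)
$T \left(563 + 1538\right) = 141 \left(563 + 1538\right) = 141 \cdot 2101 = 296241$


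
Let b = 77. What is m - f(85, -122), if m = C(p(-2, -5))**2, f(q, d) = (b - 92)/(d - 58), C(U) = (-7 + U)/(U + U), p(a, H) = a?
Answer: 239/48 ≈ 4.9792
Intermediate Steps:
C(U) = (-7 + U)/(2*U) (C(U) = (-7 + U)/((2*U)) = (-7 + U)*(1/(2*U)) = (-7 + U)/(2*U))
f(q, d) = -15/(-58 + d) (f(q, d) = (77 - 92)/(d - 58) = -15/(-58 + d))
m = 81/16 (m = ((1/2)*(-7 - 2)/(-2))**2 = ((1/2)*(-1/2)*(-9))**2 = (9/4)**2 = 81/16 ≈ 5.0625)
m - f(85, -122) = 81/16 - (-15)/(-58 - 122) = 81/16 - (-15)/(-180) = 81/16 - (-15)*(-1)/180 = 81/16 - 1*1/12 = 81/16 - 1/12 = 239/48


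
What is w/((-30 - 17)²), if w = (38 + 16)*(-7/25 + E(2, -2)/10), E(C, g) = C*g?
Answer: -918/55225 ≈ -0.016623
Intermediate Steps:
w = -918/25 (w = (38 + 16)*(-7/25 + (2*(-2))/10) = 54*(-7*1/25 - 4*⅒) = 54*(-7/25 - ⅖) = 54*(-17/25) = -918/25 ≈ -36.720)
w/((-30 - 17)²) = -918/(25*(-30 - 17)²) = -918/(25*((-47)²)) = -918/25/2209 = -918/25*1/2209 = -918/55225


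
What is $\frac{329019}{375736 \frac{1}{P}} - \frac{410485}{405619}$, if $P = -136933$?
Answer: $- \frac{18274733671278973}{152405660584} \approx -1.1991 \cdot 10^{5}$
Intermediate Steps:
$\frac{329019}{375736 \frac{1}{P}} - \frac{410485}{405619} = \frac{329019}{375736 \frac{1}{-136933}} - \frac{410485}{405619} = \frac{329019}{375736 \left(- \frac{1}{136933}\right)} - \frac{410485}{405619} = \frac{329019}{- \frac{375736}{136933}} - \frac{410485}{405619} = 329019 \left(- \frac{136933}{375736}\right) - \frac{410485}{405619} = - \frac{45053558727}{375736} - \frac{410485}{405619} = - \frac{18274733671278973}{152405660584}$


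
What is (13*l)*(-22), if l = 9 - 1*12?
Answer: 858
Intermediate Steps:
l = -3 (l = 9 - 12 = -3)
(13*l)*(-22) = (13*(-3))*(-22) = -39*(-22) = 858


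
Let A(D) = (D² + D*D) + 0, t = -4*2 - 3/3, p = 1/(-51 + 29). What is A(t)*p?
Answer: -81/11 ≈ -7.3636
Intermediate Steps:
p = -1/22 (p = 1/(-22) = -1/22 ≈ -0.045455)
t = -9 (t = -8 - 3*⅓ = -8 - 1 = -9)
A(D) = 2*D² (A(D) = (D² + D²) + 0 = 2*D² + 0 = 2*D²)
A(t)*p = (2*(-9)²)*(-1/22) = (2*81)*(-1/22) = 162*(-1/22) = -81/11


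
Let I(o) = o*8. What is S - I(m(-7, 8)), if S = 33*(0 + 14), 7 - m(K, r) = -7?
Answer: 350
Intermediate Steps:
m(K, r) = 14 (m(K, r) = 7 - 1*(-7) = 7 + 7 = 14)
S = 462 (S = 33*14 = 462)
I(o) = 8*o
S - I(m(-7, 8)) = 462 - 8*14 = 462 - 1*112 = 462 - 112 = 350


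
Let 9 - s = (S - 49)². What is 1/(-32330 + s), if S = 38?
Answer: -1/32442 ≈ -3.0824e-5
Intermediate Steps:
s = -112 (s = 9 - (38 - 49)² = 9 - 1*(-11)² = 9 - 1*121 = 9 - 121 = -112)
1/(-32330 + s) = 1/(-32330 - 112) = 1/(-32442) = -1/32442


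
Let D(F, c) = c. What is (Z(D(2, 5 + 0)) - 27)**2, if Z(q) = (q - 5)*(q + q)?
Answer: 729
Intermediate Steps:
Z(q) = 2*q*(-5 + q) (Z(q) = (-5 + q)*(2*q) = 2*q*(-5 + q))
(Z(D(2, 5 + 0)) - 27)**2 = (2*(5 + 0)*(-5 + (5 + 0)) - 27)**2 = (2*5*(-5 + 5) - 27)**2 = (2*5*0 - 27)**2 = (0 - 27)**2 = (-27)**2 = 729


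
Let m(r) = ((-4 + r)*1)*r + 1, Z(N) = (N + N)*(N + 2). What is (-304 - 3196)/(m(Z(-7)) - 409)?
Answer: -875/1053 ≈ -0.83096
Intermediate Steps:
Z(N) = 2*N*(2 + N) (Z(N) = (2*N)*(2 + N) = 2*N*(2 + N))
m(r) = 1 + r*(-4 + r) (m(r) = (-4 + r)*r + 1 = r*(-4 + r) + 1 = 1 + r*(-4 + r))
(-304 - 3196)/(m(Z(-7)) - 409) = (-304 - 3196)/((1 + (2*(-7)*(2 - 7))² - 8*(-7)*(2 - 7)) - 409) = -3500/((1 + (2*(-7)*(-5))² - 8*(-7)*(-5)) - 409) = -3500/((1 + 70² - 4*70) - 409) = -3500/((1 + 4900 - 280) - 409) = -3500/(4621 - 409) = -3500/4212 = -3500*1/4212 = -875/1053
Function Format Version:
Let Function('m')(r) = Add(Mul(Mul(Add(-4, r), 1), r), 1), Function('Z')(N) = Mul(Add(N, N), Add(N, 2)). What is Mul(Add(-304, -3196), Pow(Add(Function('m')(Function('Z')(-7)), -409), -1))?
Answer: Rational(-875, 1053) ≈ -0.83096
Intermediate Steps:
Function('Z')(N) = Mul(2, N, Add(2, N)) (Function('Z')(N) = Mul(Mul(2, N), Add(2, N)) = Mul(2, N, Add(2, N)))
Function('m')(r) = Add(1, Mul(r, Add(-4, r))) (Function('m')(r) = Add(Mul(Add(-4, r), r), 1) = Add(Mul(r, Add(-4, r)), 1) = Add(1, Mul(r, Add(-4, r))))
Mul(Add(-304, -3196), Pow(Add(Function('m')(Function('Z')(-7)), -409), -1)) = Mul(Add(-304, -3196), Pow(Add(Add(1, Pow(Mul(2, -7, Add(2, -7)), 2), Mul(-4, Mul(2, -7, Add(2, -7)))), -409), -1)) = Mul(-3500, Pow(Add(Add(1, Pow(Mul(2, -7, -5), 2), Mul(-4, Mul(2, -7, -5))), -409), -1)) = Mul(-3500, Pow(Add(Add(1, Pow(70, 2), Mul(-4, 70)), -409), -1)) = Mul(-3500, Pow(Add(Add(1, 4900, -280), -409), -1)) = Mul(-3500, Pow(Add(4621, -409), -1)) = Mul(-3500, Pow(4212, -1)) = Mul(-3500, Rational(1, 4212)) = Rational(-875, 1053)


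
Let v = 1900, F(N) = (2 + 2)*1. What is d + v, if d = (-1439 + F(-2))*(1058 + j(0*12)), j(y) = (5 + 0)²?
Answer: -1552205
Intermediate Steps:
F(N) = 4 (F(N) = 4*1 = 4)
j(y) = 25 (j(y) = 5² = 25)
d = -1554105 (d = (-1439 + 4)*(1058 + 25) = -1435*1083 = -1554105)
d + v = -1554105 + 1900 = -1552205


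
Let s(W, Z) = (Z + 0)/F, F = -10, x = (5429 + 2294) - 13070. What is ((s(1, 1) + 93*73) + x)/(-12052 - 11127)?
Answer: -14419/231790 ≈ -0.062207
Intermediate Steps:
x = -5347 (x = 7723 - 13070 = -5347)
s(W, Z) = -Z/10 (s(W, Z) = (Z + 0)/(-10) = Z*(-1/10) = -Z/10)
((s(1, 1) + 93*73) + x)/(-12052 - 11127) = ((-1/10*1 + 93*73) - 5347)/(-12052 - 11127) = ((-1/10 + 6789) - 5347)/(-23179) = (67889/10 - 5347)*(-1/23179) = (14419/10)*(-1/23179) = -14419/231790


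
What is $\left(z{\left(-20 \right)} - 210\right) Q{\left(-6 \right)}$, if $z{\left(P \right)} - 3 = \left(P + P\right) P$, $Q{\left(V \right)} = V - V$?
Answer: $0$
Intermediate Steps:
$Q{\left(V \right)} = 0$
$z{\left(P \right)} = 3 + 2 P^{2}$ ($z{\left(P \right)} = 3 + \left(P + P\right) P = 3 + 2 P P = 3 + 2 P^{2}$)
$\left(z{\left(-20 \right)} - 210\right) Q{\left(-6 \right)} = \left(\left(3 + 2 \left(-20\right)^{2}\right) - 210\right) 0 = \left(\left(3 + 2 \cdot 400\right) - 210\right) 0 = \left(\left(3 + 800\right) - 210\right) 0 = \left(803 - 210\right) 0 = 593 \cdot 0 = 0$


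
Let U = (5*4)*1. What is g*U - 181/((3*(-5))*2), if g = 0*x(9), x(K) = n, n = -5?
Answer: 181/30 ≈ 6.0333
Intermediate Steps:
x(K) = -5
U = 20 (U = 20*1 = 20)
g = 0 (g = 0*(-5) = 0)
g*U - 181/((3*(-5))*2) = 0*20 - 181/((3*(-5))*2) = 0 - 181/((-15*2)) = 0 - 181/(-30) = 0 - 181*(-1/30) = 0 + 181/30 = 181/30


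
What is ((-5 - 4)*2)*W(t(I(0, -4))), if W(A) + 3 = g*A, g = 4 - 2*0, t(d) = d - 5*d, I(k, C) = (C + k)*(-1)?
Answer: 1206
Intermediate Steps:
I(k, C) = -C - k
t(d) = -4*d
g = 4 (g = 4 + 0 = 4)
W(A) = -3 + 4*A
((-5 - 4)*2)*W(t(I(0, -4))) = ((-5 - 4)*2)*(-3 + 4*(-4*(-1*(-4) - 1*0))) = (-9*2)*(-3 + 4*(-4*(4 + 0))) = -18*(-3 + 4*(-4*4)) = -18*(-3 + 4*(-16)) = -18*(-3 - 64) = -18*(-67) = 1206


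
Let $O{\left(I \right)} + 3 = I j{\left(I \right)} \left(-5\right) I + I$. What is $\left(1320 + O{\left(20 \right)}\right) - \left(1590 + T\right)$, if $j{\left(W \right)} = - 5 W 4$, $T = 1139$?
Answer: $798608$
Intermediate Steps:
$j{\left(W \right)} = - 20 W$
$O{\left(I \right)} = -3 + I + 100 I^{3}$ ($O{\left(I \right)} = -3 + \left(I \left(- 20 I\right) \left(-5\right) I + I\right) = -3 + \left(- 20 I^{2} \left(-5\right) I + I\right) = -3 + \left(100 I^{2} I + I\right) = -3 + \left(100 I^{3} + I\right) = -3 + \left(I + 100 I^{3}\right) = -3 + I + 100 I^{3}$)
$\left(1320 + O{\left(20 \right)}\right) - \left(1590 + T\right) = \left(1320 + \left(-3 + 20 + 100 \cdot 20^{3}\right)\right) - 2729 = \left(1320 + \left(-3 + 20 + 100 \cdot 8000\right)\right) - 2729 = \left(1320 + \left(-3 + 20 + 800000\right)\right) - 2729 = \left(1320 + 800017\right) - 2729 = 801337 - 2729 = 798608$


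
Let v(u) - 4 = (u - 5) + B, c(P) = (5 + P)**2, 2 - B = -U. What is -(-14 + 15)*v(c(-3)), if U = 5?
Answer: -10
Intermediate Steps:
B = 7 (B = 2 - (-1)*5 = 2 - 1*(-5) = 2 + 5 = 7)
v(u) = 6 + u (v(u) = 4 + ((u - 5) + 7) = 4 + ((-5 + u) + 7) = 4 + (2 + u) = 6 + u)
-(-14 + 15)*v(c(-3)) = -(-14 + 15)*(6 + (5 - 3)**2) = -(6 + 2**2) = -(6 + 4) = -10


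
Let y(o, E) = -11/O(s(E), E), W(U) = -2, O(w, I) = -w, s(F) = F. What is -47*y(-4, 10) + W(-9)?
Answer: -537/10 ≈ -53.700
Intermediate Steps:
y(o, E) = 11/E (y(o, E) = -11*(-1/E) = -(-11)/E = 11/E)
-47*y(-4, 10) + W(-9) = -517/10 - 2 = -537/10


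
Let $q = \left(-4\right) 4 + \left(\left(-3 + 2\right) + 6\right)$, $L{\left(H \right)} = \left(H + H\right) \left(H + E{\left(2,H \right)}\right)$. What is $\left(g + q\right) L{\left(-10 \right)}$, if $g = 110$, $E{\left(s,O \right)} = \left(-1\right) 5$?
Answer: $29700$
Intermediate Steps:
$E{\left(s,O \right)} = -5$
$L{\left(H \right)} = 2 H \left(-5 + H\right)$ ($L{\left(H \right)} = \left(H + H\right) \left(H - 5\right) = 2 H \left(-5 + H\right)$)
$q = -11$ ($q = -16 + \left(-1 + 6\right) = -16 + 5 = -11$)
$\left(g + q\right) L{\left(-10 \right)} = \left(110 - 11\right) 2 \left(-10\right) \left(-5 - 10\right) = 99 \cdot 2 \left(-10\right) \left(-15\right) = 99 \cdot 300 = 29700$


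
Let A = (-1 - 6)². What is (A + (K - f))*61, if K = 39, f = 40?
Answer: 2928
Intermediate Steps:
A = 49 (A = (-7)² = 49)
(A + (K - f))*61 = (49 + (39 - 1*40))*61 = (49 + (39 - 40))*61 = (49 - 1)*61 = 48*61 = 2928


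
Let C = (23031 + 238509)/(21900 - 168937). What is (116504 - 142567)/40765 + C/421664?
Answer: -403980530912221/631859635759880 ≈ -0.63935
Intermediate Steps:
C = -261540/147037 (C = 261540/(-147037) = 261540*(-1/147037) = -261540/147037 ≈ -1.7787)
(116504 - 142567)/40765 + C/421664 = (116504 - 142567)/40765 - 261540/147037/421664 = -26063*1/40765 - 261540/147037*1/421664 = -26063/40765 - 65385/15500052392 = -403980530912221/631859635759880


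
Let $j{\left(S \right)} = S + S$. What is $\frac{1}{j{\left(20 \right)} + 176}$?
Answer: $\frac{1}{216} \approx 0.0046296$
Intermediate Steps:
$j{\left(S \right)} = 2 S$
$\frac{1}{j{\left(20 \right)} + 176} = \frac{1}{2 \cdot 20 + 176} = \frac{1}{40 + 176} = \frac{1}{216}$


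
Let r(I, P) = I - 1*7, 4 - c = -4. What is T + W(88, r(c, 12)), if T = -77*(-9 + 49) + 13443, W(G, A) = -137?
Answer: 10226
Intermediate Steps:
c = 8 (c = 4 - 1*(-4) = 4 + 4 = 8)
r(I, P) = -7 + I (r(I, P) = I - 7 = -7 + I)
T = 10363 (T = -77*40 + 13443 = -3080 + 13443 = 10363)
T + W(88, r(c, 12)) = 10363 - 137 = 10226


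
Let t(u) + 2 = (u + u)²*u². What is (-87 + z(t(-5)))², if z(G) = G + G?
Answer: 24098281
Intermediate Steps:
t(u) = -2 + 4*u⁴ (t(u) = -2 + (u + u)²*u² = -2 + (2*u)²*u² = -2 + (4*u²)*u² = -2 + 4*u⁴)
z(G) = 2*G
(-87 + z(t(-5)))² = (-87 + 2*(-2 + 4*(-5)⁴))² = (-87 + 2*(-2 + 4*625))² = (-87 + 2*(-2 + 2500))² = (-87 + 2*2498)² = (-87 + 4996)² = 4909² = 24098281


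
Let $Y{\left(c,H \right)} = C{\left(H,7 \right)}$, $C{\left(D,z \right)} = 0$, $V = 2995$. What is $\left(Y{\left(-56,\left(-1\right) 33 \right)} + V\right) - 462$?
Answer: $2533$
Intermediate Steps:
$Y{\left(c,H \right)} = 0$
$\left(Y{\left(-56,\left(-1\right) 33 \right)} + V\right) - 462 = \left(0 + 2995\right) - 462 = 2995 - 462 = 2533$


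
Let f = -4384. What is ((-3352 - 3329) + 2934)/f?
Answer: 3747/4384 ≈ 0.85470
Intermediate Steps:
((-3352 - 3329) + 2934)/f = ((-3352 - 3329) + 2934)/(-4384) = (-6681 + 2934)*(-1/4384) = -3747*(-1/4384) = 3747/4384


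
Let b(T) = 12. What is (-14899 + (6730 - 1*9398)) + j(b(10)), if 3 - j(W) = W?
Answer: -17576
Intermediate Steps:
j(W) = 3 - W
(-14899 + (6730 - 1*9398)) + j(b(10)) = (-14899 + (6730 - 1*9398)) + (3 - 1*12) = (-14899 + (6730 - 9398)) + (3 - 12) = (-14899 - 2668) - 9 = -17567 - 9 = -17576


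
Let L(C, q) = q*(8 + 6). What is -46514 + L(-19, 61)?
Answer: -45660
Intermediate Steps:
L(C, q) = 14*q (L(C, q) = q*14 = 14*q)
-46514 + L(-19, 61) = -46514 + 14*61 = -46514 + 854 = -45660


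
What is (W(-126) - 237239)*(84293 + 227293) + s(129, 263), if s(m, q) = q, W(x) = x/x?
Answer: -73920039205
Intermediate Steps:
W(x) = 1
(W(-126) - 237239)*(84293 + 227293) + s(129, 263) = (1 - 237239)*(84293 + 227293) + 263 = -237238*311586 + 263 = -73920039468 + 263 = -73920039205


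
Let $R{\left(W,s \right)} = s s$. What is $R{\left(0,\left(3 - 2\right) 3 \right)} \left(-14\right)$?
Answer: $-126$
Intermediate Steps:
$R{\left(W,s \right)} = s^{2}$
$R{\left(0,\left(3 - 2\right) 3 \right)} \left(-14\right) = \left(\left(3 - 2\right) 3\right)^{2} \left(-14\right) = \left(1 \cdot 3\right)^{2} \left(-14\right) = 3^{2} \left(-14\right) = 9 \left(-14\right) = -126$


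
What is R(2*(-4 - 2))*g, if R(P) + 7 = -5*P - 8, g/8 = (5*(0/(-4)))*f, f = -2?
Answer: 0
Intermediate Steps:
g = 0 (g = 8*((5*(0/(-4)))*(-2)) = 8*((5*(0*(-¼)))*(-2)) = 8*((5*0)*(-2)) = 8*(0*(-2)) = 8*0 = 0)
R(P) = -15 - 5*P (R(P) = -7 + (-5*P - 8) = -7 + (-8 - 5*P) = -15 - 5*P)
R(2*(-4 - 2))*g = (-15 - 10*(-4 - 2))*0 = (-15 - 10*(-6))*0 = (-15 - 5*(-12))*0 = (-15 + 60)*0 = 45*0 = 0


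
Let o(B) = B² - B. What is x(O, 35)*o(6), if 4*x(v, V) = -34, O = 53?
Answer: -255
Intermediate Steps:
x(v, V) = -17/2 (x(v, V) = (¼)*(-34) = -17/2)
x(O, 35)*o(6) = -51*(-1 + 6) = -51*5 = -17/2*30 = -255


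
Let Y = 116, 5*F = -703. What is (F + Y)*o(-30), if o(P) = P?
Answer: 738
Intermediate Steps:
F = -703/5 (F = (⅕)*(-703) = -703/5 ≈ -140.60)
(F + Y)*o(-30) = (-703/5 + 116)*(-30) = -123/5*(-30) = 738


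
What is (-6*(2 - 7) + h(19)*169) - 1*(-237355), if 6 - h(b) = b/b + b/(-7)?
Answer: 1670821/7 ≈ 2.3869e+5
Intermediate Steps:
h(b) = 5 + b/7 (h(b) = 6 - (b/b + b/(-7)) = 6 - (1 + b*(-⅐)) = 6 - (1 - b/7) = 6 + (-1 + b/7) = 5 + b/7)
(-6*(2 - 7) + h(19)*169) - 1*(-237355) = (-6*(2 - 7) + (5 + (⅐)*19)*169) - 1*(-237355) = (-6*(-5) + (5 + 19/7)*169) + 237355 = (30 + (54/7)*169) + 237355 = (30 + 9126/7) + 237355 = 9336/7 + 237355 = 1670821/7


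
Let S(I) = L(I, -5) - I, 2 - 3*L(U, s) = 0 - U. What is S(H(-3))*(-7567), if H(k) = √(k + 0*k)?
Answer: -15134/3 + 15134*I*√3/3 ≈ -5044.7 + 8737.6*I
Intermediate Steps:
H(k) = √k (H(k) = √(k + 0) = √k)
L(U, s) = ⅔ + U/3 (L(U, s) = ⅔ - (0 - U)/3 = ⅔ - (-1)*U/3 = ⅔ + U/3)
S(I) = ⅔ - 2*I/3 (S(I) = (⅔ + I/3) - I = ⅔ - 2*I/3)
S(H(-3))*(-7567) = (⅔ - 2*I*√3/3)*(-7567) = -15134/3 + 15134*I*√3/3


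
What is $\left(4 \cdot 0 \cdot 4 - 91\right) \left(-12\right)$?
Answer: $1092$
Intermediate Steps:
$\left(4 \cdot 0 \cdot 4 - 91\right) \left(-12\right) = \left(0 \cdot 4 - 91\right) \left(-12\right) = \left(0 - 91\right) \left(-12\right) = \left(-91\right) \left(-12\right) = 1092$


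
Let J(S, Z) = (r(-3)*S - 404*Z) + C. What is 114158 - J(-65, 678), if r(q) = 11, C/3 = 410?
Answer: 387555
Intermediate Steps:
C = 1230 (C = 3*410 = 1230)
J(S, Z) = 1230 - 404*Z + 11*S (J(S, Z) = (11*S - 404*Z) + 1230 = (-404*Z + 11*S) + 1230 = 1230 - 404*Z + 11*S)
114158 - J(-65, 678) = 114158 - (1230 - 404*678 + 11*(-65)) = 114158 - (1230 - 273912 - 715) = 114158 - 1*(-273397) = 114158 + 273397 = 387555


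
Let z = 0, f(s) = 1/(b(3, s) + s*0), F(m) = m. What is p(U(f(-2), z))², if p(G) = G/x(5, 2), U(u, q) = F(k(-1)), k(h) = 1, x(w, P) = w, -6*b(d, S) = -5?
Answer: 1/25 ≈ 0.040000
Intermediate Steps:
b(d, S) = ⅚ (b(d, S) = -⅙*(-5) = ⅚)
f(s) = 6/5 (f(s) = 1/(⅚ + s*0) = 1/(⅚ + 0) = 1/(⅚) = 6/5)
U(u, q) = 1
p(G) = G/5
p(U(f(-2), z))² = ((⅕)*1)² = (⅕)² = 1/25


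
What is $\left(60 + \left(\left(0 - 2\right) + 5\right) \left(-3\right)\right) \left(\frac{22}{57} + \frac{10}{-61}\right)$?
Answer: $\frac{13124}{1159} \approx 11.324$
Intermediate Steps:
$\left(60 + \left(\left(0 - 2\right) + 5\right) \left(-3\right)\right) \left(\frac{22}{57} + \frac{10}{-61}\right) = \left(60 + \left(-2 + 5\right) \left(-3\right)\right) \left(22 \cdot \frac{1}{57} + 10 \left(- \frac{1}{61}\right)\right) = \left(60 + 3 \left(-3\right)\right) \left(\frac{22}{57} - \frac{10}{61}\right) = \left(60 - 9\right) \frac{772}{3477} = 51 \cdot \frac{772}{3477} = \frac{13124}{1159}$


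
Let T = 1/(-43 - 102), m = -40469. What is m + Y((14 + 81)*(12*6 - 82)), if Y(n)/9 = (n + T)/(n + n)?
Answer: -11147969741/275500 ≈ -40465.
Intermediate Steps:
T = -1/145 (T = 1/(-145) = -1/145 ≈ -0.0068966)
Y(n) = 9*(-1/145 + n)/(2*n) (Y(n) = 9*((n - 1/145)/(n + n)) = 9*((-1/145 + n)/((2*n))) = 9*((-1/145 + n)*(1/(2*n))) = 9*((-1/145 + n)/(2*n)) = 9*(-1/145 + n)/(2*n))
m + Y((14 + 81)*(12*6 - 82)) = -40469 + 9*(-1 + 145*((14 + 81)*(12*6 - 82)))/(290*(((14 + 81)*(12*6 - 82)))) = -40469 + 9*(-1 + 145*(95*(72 - 82)))/(290*((95*(72 - 82)))) = -40469 + 9*(-1 + 145*(95*(-10)))/(290*((95*(-10)))) = -40469 + (9/290)*(-1 + 145*(-950))/(-950) = -40469 + (9/290)*(-1/950)*(-1 - 137750) = -40469 + (9/290)*(-1/950)*(-137751) = -40469 + 1239759/275500 = -11147969741/275500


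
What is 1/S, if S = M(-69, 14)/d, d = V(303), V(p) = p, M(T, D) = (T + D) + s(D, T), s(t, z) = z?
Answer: -303/124 ≈ -2.4436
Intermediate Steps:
M(T, D) = D + 2*T (M(T, D) = (T + D) + T = (D + T) + T = D + 2*T)
d = 303
S = -124/303 (S = (14 + 2*(-69))/303 = (14 - 138)*(1/303) = -124*1/303 = -124/303 ≈ -0.40924)
1/S = 1/(-124/303) = -303/124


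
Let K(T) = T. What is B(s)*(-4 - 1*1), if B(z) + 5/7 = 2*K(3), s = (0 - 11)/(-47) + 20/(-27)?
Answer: -185/7 ≈ -26.429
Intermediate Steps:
s = -643/1269 (s = -11*(-1/47) + 20*(-1/27) = 11/47 - 20/27 = -643/1269 ≈ -0.50670)
B(z) = 37/7 (B(z) = -5/7 + 2*3 = -5/7 + 6 = 37/7)
B(s)*(-4 - 1*1) = 37*(-4 - 1*1)/7 = 37*(-4 - 1)/7 = (37/7)*(-5) = -185/7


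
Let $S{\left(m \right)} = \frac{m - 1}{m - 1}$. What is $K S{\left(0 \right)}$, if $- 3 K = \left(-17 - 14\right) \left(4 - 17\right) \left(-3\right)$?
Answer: $403$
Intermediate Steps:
$K = 403$ ($K = - \frac{\left(-17 - 14\right) \left(4 - 17\right) \left(-3\right)}{3} = - \frac{\left(-31\right) \left(-13\right) \left(-3\right)}{3} = - \frac{403 \left(-3\right)}{3} = \left(- \frac{1}{3}\right) \left(-1209\right) = 403$)
$S{\left(m \right)} = 1$ ($S{\left(m \right)} = \frac{-1 + m}{-1 + m} = 1$)
$K S{\left(0 \right)} = 403 \cdot 1 = 403$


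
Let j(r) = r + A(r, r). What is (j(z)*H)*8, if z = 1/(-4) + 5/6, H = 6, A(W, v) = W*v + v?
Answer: 217/3 ≈ 72.333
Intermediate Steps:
A(W, v) = v + W*v
z = 7/12 (z = 1*(-1/4) + 5*(1/6) = -1/4 + 5/6 = 7/12 ≈ 0.58333)
j(r) = r + r*(1 + r)
(j(z)*H)*8 = ((7*(2 + 7/12)/12)*6)*8 = (((7/12)*(31/12))*6)*8 = ((217/144)*6)*8 = (217/24)*8 = 217/3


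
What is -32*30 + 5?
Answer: -955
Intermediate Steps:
-32*30 + 5 = -960 + 5 = -955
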